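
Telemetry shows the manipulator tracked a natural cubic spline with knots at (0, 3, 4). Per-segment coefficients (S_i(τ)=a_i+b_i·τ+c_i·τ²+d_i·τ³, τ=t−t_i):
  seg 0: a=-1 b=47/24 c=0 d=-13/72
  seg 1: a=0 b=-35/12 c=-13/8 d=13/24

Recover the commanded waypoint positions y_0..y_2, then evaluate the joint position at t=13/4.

y_0=-1 y_1=0 y_2=-4
S(13/4) = -421/512

y_0 = S_0(0) = a_0 = -1
y_1 = S_1(0) = a_1 = 0
y_2 = S_1(1) = -4
t_q=13/4 is in segment 1 (τ=1/4); S_1(τ)=-421/512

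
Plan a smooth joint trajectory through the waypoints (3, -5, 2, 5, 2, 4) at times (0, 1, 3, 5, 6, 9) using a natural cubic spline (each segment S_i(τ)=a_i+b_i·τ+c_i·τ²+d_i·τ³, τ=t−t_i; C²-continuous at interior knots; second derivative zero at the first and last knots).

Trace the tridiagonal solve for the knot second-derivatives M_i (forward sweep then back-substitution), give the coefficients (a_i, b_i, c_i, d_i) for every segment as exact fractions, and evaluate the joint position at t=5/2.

  seg 0: a=3 b=-2035/201 c=0 d=427/201
  seg 1: a=-5 b=-754/201 c=427/67 d=-2209/1608
  seg 2: a=2 b=2113/402 c=-501/268 d=-7/1608
  seg 3: a=5 b=-457/201 c=-127/67 d=235/201
  seg 4: a=2 b=-514/201 c=108/67 d=-12/67
S(5/2) = -3961/4288

Δ: Δ0=-8, Δ1=7/2, Δ2=3/2, Δ3=-3, Δ4=2/3
row 1: diag=6, rhs=69; c'=1/3, d'=23/2
row 2: denom=8−2·1/3=22/3; d'=(-12−2·23/2)/(22/3)=-105/22
row 3: denom=6−2·3/11=60/11; d'=(-27−2·-105/22)/(60/11)=-16/5
row 4: denom=8−1·11/60=469/60; d'=(22−1·-16/5)/(469/60)=216/67
back: M4=216/67
back: M3=-16/5−11/60·216/67=-254/67
back: M2=-105/22−3/11·-254/67=-501/134
back: M1=23/2−1/3·-501/134=854/67
M: M0=0, M1=854/67, M2=-501/134, M3=-254/67, M4=216/67, M5=0
seg 0: a=3, c=M0/2=0, d=(M1−M0)/(6·1)=427/201, b=Δ0−h0·(2M0+M1)/6=-2035/201
seg 1: a=-5, c=M1/2=427/67, d=(M2−M1)/(6·2)=-2209/1608, b=Δ1−h1·(2M1+M2)/6=-754/201
seg 2: a=2, c=M2/2=-501/268, d=(M3−M2)/(6·2)=-7/1608, b=Δ2−h2·(2M2+M3)/6=2113/402
seg 3: a=5, c=M3/2=-127/67, d=(M4−M3)/(6·1)=235/201, b=Δ3−h3·(2M3+M4)/6=-457/201
seg 4: a=2, c=M4/2=108/67, d=(M5−M4)/(6·3)=-12/67, b=Δ4−h4·(2M4+M5)/6=-514/201
t_q=5/2 → seg 1, τ=3/2; S=-5+-754/201·τ+427/67·τ²+-2209/1608·τ³=-3961/4288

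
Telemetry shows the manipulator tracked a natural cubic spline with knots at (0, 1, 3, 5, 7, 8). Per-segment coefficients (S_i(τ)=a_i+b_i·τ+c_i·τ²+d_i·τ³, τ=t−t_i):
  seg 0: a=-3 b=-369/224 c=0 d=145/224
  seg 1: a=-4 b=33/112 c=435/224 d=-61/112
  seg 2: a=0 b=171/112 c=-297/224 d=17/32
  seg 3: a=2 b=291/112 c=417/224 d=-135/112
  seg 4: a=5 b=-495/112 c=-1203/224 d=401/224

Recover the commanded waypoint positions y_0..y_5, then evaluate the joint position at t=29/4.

y_0=-3 y_1=-4 y_2=0 y_3=2 y_4=5 y_5=-3
S(29/4) = 7347/2048

y_0 = S_0(0) = a_0 = -3
y_1 = S_1(0) = a_1 = -4
y_2 = S_2(0) = a_2 = 0
y_3 = S_3(0) = a_3 = 2
y_4 = S_4(0) = a_4 = 5
y_5 = S_4(1) = -3
t_q=29/4 is in segment 4 (τ=1/4); S_4(τ)=7347/2048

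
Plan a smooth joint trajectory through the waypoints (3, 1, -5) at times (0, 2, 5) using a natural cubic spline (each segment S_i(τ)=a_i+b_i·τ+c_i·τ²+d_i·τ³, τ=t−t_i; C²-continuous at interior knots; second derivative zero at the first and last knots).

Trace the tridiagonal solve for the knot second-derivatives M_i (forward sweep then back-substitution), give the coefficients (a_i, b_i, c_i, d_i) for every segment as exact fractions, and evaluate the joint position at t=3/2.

Δ: Δ0=-1, Δ1=-2
row 1: diag=10, rhs=-6; c'=3/10, d'=-3/5
back: M1=-3/5
M: M0=0, M1=-3/5, M2=0
seg 0: a=3, c=M0/2=0, d=(M1−M0)/(6·2)=-1/20, b=Δ0−h0·(2M0+M1)/6=-4/5
seg 1: a=1, c=M1/2=-3/10, d=(M2−M1)/(6·3)=1/30, b=Δ1−h1·(2M1+M2)/6=-7/5
t_q=3/2 → seg 0, τ=3/2; S=3+-4/5·τ+0·τ²+-1/20·τ³=261/160

  seg 0: a=3 b=-4/5 c=0 d=-1/20
  seg 1: a=1 b=-7/5 c=-3/10 d=1/30
S(3/2) = 261/160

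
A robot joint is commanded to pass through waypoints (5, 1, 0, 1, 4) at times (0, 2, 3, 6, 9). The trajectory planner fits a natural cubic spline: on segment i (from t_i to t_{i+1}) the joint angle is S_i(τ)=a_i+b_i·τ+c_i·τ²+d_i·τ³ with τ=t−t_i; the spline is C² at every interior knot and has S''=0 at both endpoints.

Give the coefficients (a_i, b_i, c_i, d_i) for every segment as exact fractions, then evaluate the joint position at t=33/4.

  seg 0: a=5 b=-583/255 c=0 d=73/1020
  seg 1: a=1 b=-364/255 c=73/170 d=-1/510
  seg 2: a=0 b=-293/510 c=36/85 d=-37/918
  seg 3: a=1 b=224/255 c=31/510 d=-31/4590
S(33/4) = 6979/2176

Δ: Δ0=-2, Δ1=-1, Δ2=1/3, Δ3=1
row 1: diag=6, rhs=6; c'=1/6, d'=1
row 2: denom=8−1·1/6=47/6; d'=(8−1·1)/(47/6)=42/47
row 3: denom=12−3·18/47=510/47; d'=(4−3·42/47)/(510/47)=31/255
back: M3=31/255
back: M2=42/47−18/47·31/255=72/85
back: M1=1−1/6·72/85=73/85
M: M0=0, M1=73/85, M2=72/85, M3=31/255, M4=0
seg 0: a=5, c=M0/2=0, d=(M1−M0)/(6·2)=73/1020, b=Δ0−h0·(2M0+M1)/6=-583/255
seg 1: a=1, c=M1/2=73/170, d=(M2−M1)/(6·1)=-1/510, b=Δ1−h1·(2M1+M2)/6=-364/255
seg 2: a=0, c=M2/2=36/85, d=(M3−M2)/(6·3)=-37/918, b=Δ2−h2·(2M2+M3)/6=-293/510
seg 3: a=1, c=M3/2=31/510, d=(M4−M3)/(6·3)=-31/4590, b=Δ3−h3·(2M3+M4)/6=224/255
t_q=33/4 → seg 3, τ=9/4; S=1+224/255·τ+31/510·τ²+-31/4590·τ³=6979/2176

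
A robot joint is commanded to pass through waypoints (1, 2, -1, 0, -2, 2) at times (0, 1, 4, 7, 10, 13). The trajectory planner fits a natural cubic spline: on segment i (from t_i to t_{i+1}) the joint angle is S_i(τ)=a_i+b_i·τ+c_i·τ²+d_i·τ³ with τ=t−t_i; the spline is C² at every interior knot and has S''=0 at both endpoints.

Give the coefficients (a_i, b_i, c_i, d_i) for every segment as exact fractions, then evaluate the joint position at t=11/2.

  seg 0: a=1 b=541/403 c=0 d=-138/403
  seg 1: a=2 b=127/403 c=-414/403 d=712/3627
  seg 2: a=-1 b=-17/31 c=298/403 d=-1616/10881
  seg 3: a=0 b=-49/403 c=-722/1209 d=1507/10881
  seg 4: a=-2 b=14/403 c=785/1209 d=-785/10881
S(11/2) = -266/403

Δ: Δ0=1, Δ1=-1, Δ2=1/3, Δ3=-2/3, Δ4=4/3
row 1: diag=8, rhs=-12; c'=3/8, d'=-3/2
row 2: denom=12−3·3/8=87/8; d'=(8−3·-3/2)/(87/8)=100/87
row 3: denom=12−3·8/29=324/29; d'=(-6−3·100/87)/(324/29)=-137/162
row 4: denom=12−3·29/108=403/36; d'=(12−3·-137/162)/(403/36)=1570/1209
back: M4=1570/1209
back: M3=-137/162−29/108·1570/1209=-1444/1209
back: M2=100/87−8/29·-1444/1209=596/403
back: M1=-3/2−3/8·596/403=-828/403
M: M0=0, M1=-828/403, M2=596/403, M3=-1444/1209, M4=1570/1209, M5=0
seg 0: a=1, c=M0/2=0, d=(M1−M0)/(6·1)=-138/403, b=Δ0−h0·(2M0+M1)/6=541/403
seg 1: a=2, c=M1/2=-414/403, d=(M2−M1)/(6·3)=712/3627, b=Δ1−h1·(2M1+M2)/6=127/403
seg 2: a=-1, c=M2/2=298/403, d=(M3−M2)/(6·3)=-1616/10881, b=Δ2−h2·(2M2+M3)/6=-17/31
seg 3: a=0, c=M3/2=-722/1209, d=(M4−M3)/(6·3)=1507/10881, b=Δ3−h3·(2M3+M4)/6=-49/403
seg 4: a=-2, c=M4/2=785/1209, d=(M5−M4)/(6·3)=-785/10881, b=Δ4−h4·(2M4+M5)/6=14/403
t_q=11/2 → seg 2, τ=3/2; S=-1+-17/31·τ+298/403·τ²+-1616/10881·τ³=-266/403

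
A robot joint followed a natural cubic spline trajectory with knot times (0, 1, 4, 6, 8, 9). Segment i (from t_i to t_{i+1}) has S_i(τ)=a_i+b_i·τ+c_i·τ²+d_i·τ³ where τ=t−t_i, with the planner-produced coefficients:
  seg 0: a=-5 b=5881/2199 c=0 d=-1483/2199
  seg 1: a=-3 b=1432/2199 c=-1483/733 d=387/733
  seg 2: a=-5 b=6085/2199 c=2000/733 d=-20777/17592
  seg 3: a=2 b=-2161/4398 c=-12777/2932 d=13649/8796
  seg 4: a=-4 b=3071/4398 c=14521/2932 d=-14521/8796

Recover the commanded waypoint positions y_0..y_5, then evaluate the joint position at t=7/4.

y_0=-5 y_1=-3 y_2=-5 y_3=2 y_4=-4 y_5=0
S(7/4) = -160763/46912

y_0 = S_0(0) = a_0 = -5
y_1 = S_1(0) = a_1 = -3
y_2 = S_2(0) = a_2 = -5
y_3 = S_3(0) = a_3 = 2
y_4 = S_4(0) = a_4 = -4
y_5 = S_4(1) = 0
t_q=7/4 is in segment 1 (τ=3/4); S_1(τ)=-160763/46912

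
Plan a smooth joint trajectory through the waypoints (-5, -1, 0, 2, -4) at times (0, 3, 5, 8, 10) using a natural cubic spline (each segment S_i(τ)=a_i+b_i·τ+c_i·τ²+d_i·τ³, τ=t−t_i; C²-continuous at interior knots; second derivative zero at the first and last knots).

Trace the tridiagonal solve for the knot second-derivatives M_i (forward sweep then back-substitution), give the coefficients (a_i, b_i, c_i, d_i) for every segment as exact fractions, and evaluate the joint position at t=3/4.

  seg 0: a=-5 b=2927/1740 c=0 d=-607/15660
  seg 1: a=-1 b=553/870 c=-607/1740 d=163/1160
  seg 2: a=0 b=403/435 c=43/87 d=-758/3915
  seg 3: a=2 b=-581/435 c=-181/145 d=181/870
S(3/4) = -27875/7424

Δ: Δ0=4/3, Δ1=1/2, Δ2=2/3, Δ3=-3
row 1: diag=10, rhs=-5; c'=1/5, d'=-1/2
row 2: denom=10−2·1/5=48/5; d'=(1−2·-1/2)/(48/5)=5/24
row 3: denom=10−3·5/16=145/16; d'=(-22−3·5/24)/(145/16)=-362/145
back: M3=-362/145
back: M2=5/24−5/16·-362/145=86/87
back: M1=-1/2−1/5·86/87=-607/870
M: M0=0, M1=-607/870, M2=86/87, M3=-362/145, M4=0
seg 0: a=-5, c=M0/2=0, d=(M1−M0)/(6·3)=-607/15660, b=Δ0−h0·(2M0+M1)/6=2927/1740
seg 1: a=-1, c=M1/2=-607/1740, d=(M2−M1)/(6·2)=163/1160, b=Δ1−h1·(2M1+M2)/6=553/870
seg 2: a=0, c=M2/2=43/87, d=(M3−M2)/(6·3)=-758/3915, b=Δ2−h2·(2M2+M3)/6=403/435
seg 3: a=2, c=M3/2=-181/145, d=(M4−M3)/(6·2)=181/870, b=Δ3−h3·(2M3+M4)/6=-581/435
t_q=3/4 → seg 0, τ=3/4; S=-5+2927/1740·τ+0·τ²+-607/15660·τ³=-27875/7424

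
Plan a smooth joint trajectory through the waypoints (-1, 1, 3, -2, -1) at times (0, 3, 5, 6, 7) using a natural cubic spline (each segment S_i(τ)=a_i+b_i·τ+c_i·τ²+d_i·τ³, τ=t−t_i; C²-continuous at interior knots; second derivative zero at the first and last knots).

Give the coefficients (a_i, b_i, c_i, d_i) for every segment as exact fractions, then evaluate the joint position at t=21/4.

Δ: Δ0=2/3, Δ1=1, Δ2=-5, Δ3=1
row 1: diag=10, rhs=2; c'=1/5, d'=1/5
row 2: denom=6−2·1/5=28/5; d'=(-36−2·1/5)/(28/5)=-13/2
row 3: denom=4−1·5/28=107/28; d'=(36−1·-13/2)/(107/28)=1190/107
back: M3=1190/107
back: M2=-13/2−5/28·1190/107=-908/107
back: M1=1/5−1/5·-908/107=203/107
M: M0=0, M1=203/107, M2=-908/107, M3=1190/107, M4=0
seg 0: a=-1, c=M0/2=0, d=(M1−M0)/(6·3)=203/1926, b=Δ0−h0·(2M0+M1)/6=-181/642
seg 1: a=1, c=M1/2=203/214, d=(M2−M1)/(6·2)=-1111/1284, b=Δ1−h1·(2M1+M2)/6=823/321
seg 2: a=3, c=M2/2=-454/107, d=(M3−M2)/(6·1)=1049/321, b=Δ2−h2·(2M2+M3)/6=-1292/321
seg 3: a=-2, c=M3/2=595/107, d=(M4−M3)/(6·1)=-595/321, b=Δ3−h3·(2M3+M4)/6=-869/321
t_q=21/4 → seg 2, τ=1/4; S=3+-1292/321·τ+-454/107·τ²+1049/321·τ³=12187/6848

  seg 0: a=-1 b=-181/642 c=0 d=203/1926
  seg 1: a=1 b=823/321 c=203/214 d=-1111/1284
  seg 2: a=3 b=-1292/321 c=-454/107 d=1049/321
  seg 3: a=-2 b=-869/321 c=595/107 d=-595/321
S(21/4) = 12187/6848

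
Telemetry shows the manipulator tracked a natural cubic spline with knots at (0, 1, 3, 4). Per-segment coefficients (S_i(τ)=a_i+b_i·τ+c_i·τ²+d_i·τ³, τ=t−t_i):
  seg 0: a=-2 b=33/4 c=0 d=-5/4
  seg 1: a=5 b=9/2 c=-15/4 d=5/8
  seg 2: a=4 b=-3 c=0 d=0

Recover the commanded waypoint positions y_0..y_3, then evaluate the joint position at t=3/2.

y_0 = S_0(0) = a_0 = -2
y_1 = S_1(0) = a_1 = 5
y_2 = S_2(0) = a_2 = 4
y_3 = S_2(1) = 1
t_q=3/2 is in segment 1 (τ=1/2); S_1(τ)=409/64

y_0=-2 y_1=5 y_2=4 y_3=1
S(3/2) = 409/64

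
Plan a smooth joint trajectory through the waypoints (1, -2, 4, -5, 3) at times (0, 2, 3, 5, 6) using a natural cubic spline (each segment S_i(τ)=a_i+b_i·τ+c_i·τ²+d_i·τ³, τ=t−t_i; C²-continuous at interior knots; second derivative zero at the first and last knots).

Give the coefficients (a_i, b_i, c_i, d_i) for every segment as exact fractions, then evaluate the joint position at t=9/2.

  seg 0: a=1 b=-935/186 c=0 d=82/93
  seg 1: a=-2 b=1033/186 c=164/31 d=-901/186
  seg 2: a=4 b=149/93 c=-573/62 d=2303/744
  seg 3: a=-5 b=331/186 c=1157/124 d=-1157/372
S(9/2) = -7825/1984

Δ: Δ0=-3/2, Δ1=6, Δ2=-9/2, Δ3=8
row 1: diag=6, rhs=45; c'=1/6, d'=15/2
row 2: denom=6−1·1/6=35/6; d'=(-63−1·15/2)/(35/6)=-423/35
row 3: denom=6−2·12/35=186/35; d'=(75−2·-423/35)/(186/35)=1157/62
back: M3=1157/62
back: M2=-423/35−12/35·1157/62=-573/31
back: M1=15/2−1/6·-573/31=328/31
M: M0=0, M1=328/31, M2=-573/31, M3=1157/62, M4=0
seg 0: a=1, c=M0/2=0, d=(M1−M0)/(6·2)=82/93, b=Δ0−h0·(2M0+M1)/6=-935/186
seg 1: a=-2, c=M1/2=164/31, d=(M2−M1)/(6·1)=-901/186, b=Δ1−h1·(2M1+M2)/6=1033/186
seg 2: a=4, c=M2/2=-573/62, d=(M3−M2)/(6·2)=2303/744, b=Δ2−h2·(2M2+M3)/6=149/93
seg 3: a=-5, c=M3/2=1157/124, d=(M4−M3)/(6·1)=-1157/372, b=Δ3−h3·(2M3+M4)/6=331/186
t_q=9/2 → seg 2, τ=3/2; S=4+149/93·τ+-573/62·τ²+2303/744·τ³=-7825/1984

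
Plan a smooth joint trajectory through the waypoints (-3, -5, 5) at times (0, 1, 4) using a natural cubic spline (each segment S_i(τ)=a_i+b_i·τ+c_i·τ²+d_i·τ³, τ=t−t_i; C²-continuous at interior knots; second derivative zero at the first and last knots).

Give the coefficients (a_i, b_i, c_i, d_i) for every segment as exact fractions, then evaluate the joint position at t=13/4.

  seg 0: a=-3 b=-8/3 c=0 d=2/3
  seg 1: a=-5 b=-2/3 c=2 d=-2/9
S(13/4) = 35/32

Δ: Δ0=-2, Δ1=10/3
row 1: diag=8, rhs=32; c'=3/8, d'=4
back: M1=4
M: M0=0, M1=4, M2=0
seg 0: a=-3, c=M0/2=0, d=(M1−M0)/(6·1)=2/3, b=Δ0−h0·(2M0+M1)/6=-8/3
seg 1: a=-5, c=M1/2=2, d=(M2−M1)/(6·3)=-2/9, b=Δ1−h1·(2M1+M2)/6=-2/3
t_q=13/4 → seg 1, τ=9/4; S=-5+-2/3·τ+2·τ²+-2/9·τ³=35/32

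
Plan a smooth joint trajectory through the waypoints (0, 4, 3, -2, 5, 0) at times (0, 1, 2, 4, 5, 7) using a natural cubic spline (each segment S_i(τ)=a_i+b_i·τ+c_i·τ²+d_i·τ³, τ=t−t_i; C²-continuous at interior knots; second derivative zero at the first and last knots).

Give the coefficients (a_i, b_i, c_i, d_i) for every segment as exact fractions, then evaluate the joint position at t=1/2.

Δ: Δ0=4, Δ1=-1, Δ2=-5/2, Δ3=7, Δ4=-5/2
row 1: diag=4, rhs=-30; c'=1/4, d'=-15/2
row 2: denom=6−1·1/4=23/4; d'=(-9−1·-15/2)/(23/4)=-6/23
row 3: denom=6−2·8/23=122/23; d'=(57−2·-6/23)/(122/23)=1323/122
row 4: denom=6−1·23/122=709/122; d'=(-57−1·1323/122)/(709/122)=-8277/709
back: M4=-8277/709
back: M3=1323/122−23/122·-8277/709=9249/709
back: M2=-6/23−8/23·9249/709=-3402/709
back: M1=-15/2−1/4·-3402/709=-4467/709
M: M0=0, M1=-4467/709, M2=-3402/709, M3=9249/709, M4=-8277/709, M5=0
seg 0: a=0, c=M0/2=0, d=(M1−M0)/(6·1)=-1489/1418, b=Δ0−h0·(2M0+M1)/6=7161/1418
seg 1: a=4, c=M1/2=-4467/1418, d=(M2−M1)/(6·1)=355/1418, b=Δ1−h1·(2M1+M2)/6=1347/709
seg 2: a=3, c=M2/2=-1701/709, d=(M3−M2)/(6·2)=4217/2836, b=Δ2−h2·(2M2+M3)/6=-5175/1418
seg 3: a=-2, c=M3/2=9249/1418, d=(M4−M3)/(6·1)=-2921/709, b=Δ3−h3·(2M3+M4)/6=6519/1418
seg 4: a=5, c=M4/2=-8277/1418, d=(M5−M4)/(6·2)=2759/2836, b=Δ4−h4·(2M4+M5)/6=7491/1418
t_q=1/2 → seg 0, τ=1/2; S=0+7161/1418·τ+0·τ²+-1489/1418·τ³=27155/11344

  seg 0: a=0 b=7161/1418 c=0 d=-1489/1418
  seg 1: a=4 b=1347/709 c=-4467/1418 d=355/1418
  seg 2: a=3 b=-5175/1418 c=-1701/709 d=4217/2836
  seg 3: a=-2 b=6519/1418 c=9249/1418 d=-2921/709
  seg 4: a=5 b=7491/1418 c=-8277/1418 d=2759/2836
S(1/2) = 27155/11344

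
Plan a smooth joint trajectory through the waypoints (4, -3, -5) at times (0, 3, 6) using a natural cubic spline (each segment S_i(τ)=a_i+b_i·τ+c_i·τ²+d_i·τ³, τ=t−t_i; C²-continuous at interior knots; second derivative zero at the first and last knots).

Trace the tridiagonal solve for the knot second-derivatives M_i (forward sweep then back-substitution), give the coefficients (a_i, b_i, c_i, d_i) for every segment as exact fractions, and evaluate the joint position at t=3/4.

  seg 0: a=4 b=-11/4 c=0 d=5/108
  seg 1: a=-3 b=-3/2 c=5/12 d=-5/108
S(3/4) = 501/256

Δ: Δ0=-7/3, Δ1=-2/3
row 1: diag=12, rhs=10; c'=1/4, d'=5/6
back: M1=5/6
M: M0=0, M1=5/6, M2=0
seg 0: a=4, c=M0/2=0, d=(M1−M0)/(6·3)=5/108, b=Δ0−h0·(2M0+M1)/6=-11/4
seg 1: a=-3, c=M1/2=5/12, d=(M2−M1)/(6·3)=-5/108, b=Δ1−h1·(2M1+M2)/6=-3/2
t_q=3/4 → seg 0, τ=3/4; S=4+-11/4·τ+0·τ²+5/108·τ³=501/256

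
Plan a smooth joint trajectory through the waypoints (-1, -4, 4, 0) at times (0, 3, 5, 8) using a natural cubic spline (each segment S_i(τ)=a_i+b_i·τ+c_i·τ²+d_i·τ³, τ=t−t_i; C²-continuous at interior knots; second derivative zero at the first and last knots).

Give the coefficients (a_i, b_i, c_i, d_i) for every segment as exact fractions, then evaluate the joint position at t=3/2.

  seg 0: a=-1 b=-139/48 c=0 d=91/432
  seg 1: a=-4 b=67/24 c=91/48 d=-31/48
  seg 2: a=4 b=21/8 c=-95/48 d=95/432
S(3/2) = -593/128

Δ: Δ0=-1, Δ1=4, Δ2=-4/3
row 1: diag=10, rhs=30; c'=1/5, d'=3
row 2: denom=10−2·1/5=48/5; d'=(-32−2·3)/(48/5)=-95/24
back: M2=-95/24
back: M1=3−1/5·-95/24=91/24
M: M0=0, M1=91/24, M2=-95/24, M3=0
seg 0: a=-1, c=M0/2=0, d=(M1−M0)/(6·3)=91/432, b=Δ0−h0·(2M0+M1)/6=-139/48
seg 1: a=-4, c=M1/2=91/48, d=(M2−M1)/(6·2)=-31/48, b=Δ1−h1·(2M1+M2)/6=67/24
seg 2: a=4, c=M2/2=-95/48, d=(M3−M2)/(6·3)=95/432, b=Δ2−h2·(2M2+M3)/6=21/8
t_q=3/2 → seg 0, τ=3/2; S=-1+-139/48·τ+0·τ²+91/432·τ³=-593/128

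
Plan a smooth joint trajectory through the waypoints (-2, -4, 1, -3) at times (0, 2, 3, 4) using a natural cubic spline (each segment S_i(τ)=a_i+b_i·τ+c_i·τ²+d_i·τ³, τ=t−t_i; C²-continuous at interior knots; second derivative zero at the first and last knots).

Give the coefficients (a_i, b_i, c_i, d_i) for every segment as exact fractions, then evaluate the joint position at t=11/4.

Δ: Δ0=-1, Δ1=5, Δ2=-4
row 1: diag=6, rhs=36; c'=1/6, d'=6
row 2: denom=4−1·1/6=23/6; d'=(-54−1·6)/(23/6)=-360/23
back: M2=-360/23
back: M1=6−1/6·-360/23=198/23
M: M0=0, M1=198/23, M2=-360/23, M3=0
seg 0: a=-2, c=M0/2=0, d=(M1−M0)/(6·2)=33/46, b=Δ0−h0·(2M0+M1)/6=-89/23
seg 1: a=-4, c=M1/2=99/23, d=(M2−M1)/(6·1)=-93/23, b=Δ1−h1·(2M1+M2)/6=109/23
seg 2: a=1, c=M2/2=-180/23, d=(M3−M2)/(6·1)=60/23, b=Δ2−h2·(2M2+M3)/6=28/23
t_q=11/4 → seg 1, τ=3/4; S=-4+109/23·τ+99/23·τ²+-93/23·τ³=397/1472

  seg 0: a=-2 b=-89/23 c=0 d=33/46
  seg 1: a=-4 b=109/23 c=99/23 d=-93/23
  seg 2: a=1 b=28/23 c=-180/23 d=60/23
S(11/4) = 397/1472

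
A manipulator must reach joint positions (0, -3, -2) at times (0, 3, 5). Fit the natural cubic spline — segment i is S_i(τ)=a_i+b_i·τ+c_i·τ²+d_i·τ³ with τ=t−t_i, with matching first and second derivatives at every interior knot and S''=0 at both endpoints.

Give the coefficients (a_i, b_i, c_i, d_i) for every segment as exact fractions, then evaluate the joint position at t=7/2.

Δ: Δ0=-1, Δ1=1/2
row 1: diag=10, rhs=9; c'=1/5, d'=9/10
back: M1=9/10
M: M0=0, M1=9/10, M2=0
seg 0: a=0, c=M0/2=0, d=(M1−M0)/(6·3)=1/20, b=Δ0−h0·(2M0+M1)/6=-29/20
seg 1: a=-3, c=M1/2=9/20, d=(M2−M1)/(6·2)=-3/40, b=Δ1−h1·(2M1+M2)/6=-1/10
t_q=7/2 → seg 1, τ=1/2; S=-3+-1/10·τ+9/20·τ²+-3/40·τ³=-943/320

  seg 0: a=0 b=-29/20 c=0 d=1/20
  seg 1: a=-3 b=-1/10 c=9/20 d=-3/40
S(7/2) = -943/320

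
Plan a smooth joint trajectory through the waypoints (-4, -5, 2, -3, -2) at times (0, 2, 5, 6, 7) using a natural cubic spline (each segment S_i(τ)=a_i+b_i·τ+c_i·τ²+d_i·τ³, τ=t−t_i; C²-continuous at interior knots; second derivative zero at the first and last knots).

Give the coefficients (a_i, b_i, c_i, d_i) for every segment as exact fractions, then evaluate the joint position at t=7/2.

  seg 0: a=-4 b=-787/411 c=0 d=1163/3288
  seg 1: a=-5 b=1915/822 c=1163/548 d=-3487/4932
  seg 2: a=2 b=-6619/1644 c=-581/137 d=5371/1644
  seg 3: a=-3 b=-2225/822 c=3047/548 d=-3047/1644
S(7/2) = 3873/4384

Δ: Δ0=-1/2, Δ1=7/3, Δ2=-5, Δ3=1
row 1: diag=10, rhs=17; c'=3/10, d'=17/10
row 2: denom=8−3·3/10=71/10; d'=(-44−3·17/10)/(71/10)=-491/71
row 3: denom=4−1·10/71=274/71; d'=(36−1·-491/71)/(274/71)=3047/274
back: M3=3047/274
back: M2=-491/71−10/71·3047/274=-1162/137
back: M1=17/10−3/10·-1162/137=1163/274
M: M0=0, M1=1163/274, M2=-1162/137, M3=3047/274, M4=0
seg 0: a=-4, c=M0/2=0, d=(M1−M0)/(6·2)=1163/3288, b=Δ0−h0·(2M0+M1)/6=-787/411
seg 1: a=-5, c=M1/2=1163/548, d=(M2−M1)/(6·3)=-3487/4932, b=Δ1−h1·(2M1+M2)/6=1915/822
seg 2: a=2, c=M2/2=-581/137, d=(M3−M2)/(6·1)=5371/1644, b=Δ2−h2·(2M2+M3)/6=-6619/1644
seg 3: a=-3, c=M3/2=3047/548, d=(M4−M3)/(6·1)=-3047/1644, b=Δ3−h3·(2M3+M4)/6=-2225/822
t_q=7/2 → seg 1, τ=3/2; S=-5+1915/822·τ+1163/548·τ²+-3487/4932·τ³=3873/4384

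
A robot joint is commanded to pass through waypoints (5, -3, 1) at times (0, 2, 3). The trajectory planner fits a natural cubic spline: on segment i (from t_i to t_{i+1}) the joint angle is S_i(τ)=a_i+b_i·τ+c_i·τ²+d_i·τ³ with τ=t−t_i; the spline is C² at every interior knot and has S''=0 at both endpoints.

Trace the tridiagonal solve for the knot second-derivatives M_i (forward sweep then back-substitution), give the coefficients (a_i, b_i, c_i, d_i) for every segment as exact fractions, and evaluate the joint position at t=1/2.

Δ: Δ0=-4, Δ1=4
row 1: diag=6, rhs=48; c'=1/6, d'=8
back: M1=8
M: M0=0, M1=8, M2=0
seg 0: a=5, c=M0/2=0, d=(M1−M0)/(6·2)=2/3, b=Δ0−h0·(2M0+M1)/6=-20/3
seg 1: a=-3, c=M1/2=4, d=(M2−M1)/(6·1)=-4/3, b=Δ1−h1·(2M1+M2)/6=4/3
t_q=1/2 → seg 0, τ=1/2; S=5+-20/3·τ+0·τ²+2/3·τ³=7/4

  seg 0: a=5 b=-20/3 c=0 d=2/3
  seg 1: a=-3 b=4/3 c=4 d=-4/3
S(1/2) = 7/4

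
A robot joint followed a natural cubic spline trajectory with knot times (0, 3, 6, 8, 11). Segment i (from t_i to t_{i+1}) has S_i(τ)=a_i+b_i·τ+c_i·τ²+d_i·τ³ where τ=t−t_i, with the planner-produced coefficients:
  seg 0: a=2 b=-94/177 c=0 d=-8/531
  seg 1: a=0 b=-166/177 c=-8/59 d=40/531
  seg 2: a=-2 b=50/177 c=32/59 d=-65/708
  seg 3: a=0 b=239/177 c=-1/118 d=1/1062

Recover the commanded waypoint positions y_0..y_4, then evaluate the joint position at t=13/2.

y_0 = S_0(0) = a_0 = 2
y_1 = S_1(0) = a_1 = 0
y_2 = S_2(0) = a_2 = -2
y_3 = S_3(0) = a_3 = 0
y_4 = S_3(3) = 4
t_q=13/2 is in segment 2 (τ=1/2); S_2(τ)=-3275/1888

y_0=2 y_1=0 y_2=-2 y_3=0 y_4=4
S(13/2) = -3275/1888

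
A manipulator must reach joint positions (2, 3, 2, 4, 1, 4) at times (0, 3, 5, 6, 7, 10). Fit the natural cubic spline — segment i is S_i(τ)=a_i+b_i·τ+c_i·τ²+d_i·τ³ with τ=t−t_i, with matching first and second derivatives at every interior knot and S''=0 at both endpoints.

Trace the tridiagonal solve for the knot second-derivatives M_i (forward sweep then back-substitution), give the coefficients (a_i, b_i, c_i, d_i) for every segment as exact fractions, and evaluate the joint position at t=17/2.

Δ: Δ0=1/3, Δ1=-1/2, Δ2=2, Δ3=-3, Δ4=1
row 1: diag=10, rhs=-5; c'=1/5, d'=-1/2
row 2: denom=6−2·1/5=28/5; d'=(15−2·-1/2)/(28/5)=20/7
row 3: denom=4−1·5/28=107/28; d'=(-30−1·20/7)/(107/28)=-920/107
row 4: denom=8−1·28/107=828/107; d'=(24−1·-920/107)/(828/107)=872/207
back: M4=872/207
back: M3=-920/107−28/107·872/207=-2008/207
back: M2=20/7−5/28·-2008/207=950/207
back: M1=-1/2−1/5·950/207=-587/414
M: M0=0, M1=-587/414, M2=950/207, M3=-2008/207, M4=872/207, M5=0
seg 0: a=2, c=M0/2=0, d=(M1−M0)/(6·3)=-587/7452, b=Δ0−h0·(2M0+M1)/6=863/828
seg 1: a=3, c=M1/2=-587/828, d=(M2−M1)/(6·2)=829/1656, b=Δ1−h1·(2M1+M2)/6=-449/414
seg 2: a=2, c=M2/2=475/207, d=(M3−M2)/(6·1)=-493/207, b=Δ2−h2·(2M2+M3)/6=48/23
seg 3: a=4, c=M3/2=-1004/207, d=(M4−M3)/(6·1)=160/69, b=Δ3−h3·(2M3+M4)/6=-97/207
seg 4: a=1, c=M4/2=436/207, d=(M5−M4)/(6·3)=-436/1863, b=Δ4−h4·(2M4+M5)/6=-665/207
t_q=17/2 → seg 4, τ=3/2; S=1+-665/207·τ+436/207·τ²+-436/1863·τ³=3/23

  seg 0: a=2 b=863/828 c=0 d=-587/7452
  seg 1: a=3 b=-449/414 c=-587/828 d=829/1656
  seg 2: a=2 b=48/23 c=475/207 d=-493/207
  seg 3: a=4 b=-97/207 c=-1004/207 d=160/69
  seg 4: a=1 b=-665/207 c=436/207 d=-436/1863
S(17/2) = 3/23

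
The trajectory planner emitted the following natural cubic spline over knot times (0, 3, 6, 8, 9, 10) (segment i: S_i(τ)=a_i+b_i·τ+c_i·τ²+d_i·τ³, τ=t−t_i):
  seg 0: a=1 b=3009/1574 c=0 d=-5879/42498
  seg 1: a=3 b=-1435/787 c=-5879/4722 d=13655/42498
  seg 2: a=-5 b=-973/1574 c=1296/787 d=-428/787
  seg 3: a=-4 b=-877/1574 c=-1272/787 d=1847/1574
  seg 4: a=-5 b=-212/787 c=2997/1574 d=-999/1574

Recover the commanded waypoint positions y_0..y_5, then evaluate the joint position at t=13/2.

y_0=1 y_1=3 y_2=-5 y_3=-4 y_4=-5 y_5=-4
S(13/2) = -15631/3148

y_0 = S_0(0) = a_0 = 1
y_1 = S_1(0) = a_1 = 3
y_2 = S_2(0) = a_2 = -5
y_3 = S_3(0) = a_3 = -4
y_4 = S_4(0) = a_4 = -5
y_5 = S_4(1) = -4
t_q=13/2 is in segment 2 (τ=1/2); S_2(τ)=-15631/3148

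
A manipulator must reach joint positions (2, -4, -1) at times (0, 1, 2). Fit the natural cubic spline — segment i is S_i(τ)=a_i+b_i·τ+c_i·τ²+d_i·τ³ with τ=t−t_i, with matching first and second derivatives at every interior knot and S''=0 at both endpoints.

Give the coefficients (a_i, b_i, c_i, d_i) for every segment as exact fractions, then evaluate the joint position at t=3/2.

Δ: Δ0=-6, Δ1=3
row 1: diag=4, rhs=54; c'=1/4, d'=27/2
back: M1=27/2
M: M0=0, M1=27/2, M2=0
seg 0: a=2, c=M0/2=0, d=(M1−M0)/(6·1)=9/4, b=Δ0−h0·(2M0+M1)/6=-33/4
seg 1: a=-4, c=M1/2=27/4, d=(M2−M1)/(6·1)=-9/4, b=Δ1−h1·(2M1+M2)/6=-3/2
t_q=3/2 → seg 1, τ=1/2; S=-4+-3/2·τ+27/4·τ²+-9/4·τ³=-107/32

  seg 0: a=2 b=-33/4 c=0 d=9/4
  seg 1: a=-4 b=-3/2 c=27/4 d=-9/4
S(3/2) = -107/32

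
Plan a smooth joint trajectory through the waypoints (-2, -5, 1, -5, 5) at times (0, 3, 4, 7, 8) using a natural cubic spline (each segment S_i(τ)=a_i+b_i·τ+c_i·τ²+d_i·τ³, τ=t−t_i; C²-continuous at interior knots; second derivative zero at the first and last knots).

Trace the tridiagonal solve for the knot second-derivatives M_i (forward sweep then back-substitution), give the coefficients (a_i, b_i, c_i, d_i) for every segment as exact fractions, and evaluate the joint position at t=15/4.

  seg 0: a=-2 b=-629/144 c=0 d=485/1296
  seg 1: a=-5 b=413/72 c=485/144 d=-149/48
  seg 2: a=1 b=455/144 c=-107/18 d=1825/1296
  seg 3: a=-5 b=397/72 c=323/48 d=-323/144
S(15/4) = -347/3072

Δ: Δ0=-1, Δ1=6, Δ2=-2, Δ3=10
row 1: diag=8, rhs=42; c'=1/8, d'=21/4
row 2: denom=8−1·1/8=63/8; d'=(-48−1·21/4)/(63/8)=-142/21
row 3: denom=8−3·8/21=48/7; d'=(72−3·-142/21)/(48/7)=323/24
back: M3=323/24
back: M2=-142/21−8/21·323/24=-107/9
back: M1=21/4−1/8·-107/9=485/72
M: M0=0, M1=485/72, M2=-107/9, M3=323/24, M4=0
seg 0: a=-2, c=M0/2=0, d=(M1−M0)/(6·3)=485/1296, b=Δ0−h0·(2M0+M1)/6=-629/144
seg 1: a=-5, c=M1/2=485/144, d=(M2−M1)/(6·1)=-149/48, b=Δ1−h1·(2M1+M2)/6=413/72
seg 2: a=1, c=M2/2=-107/18, d=(M3−M2)/(6·3)=1825/1296, b=Δ2−h2·(2M2+M3)/6=455/144
seg 3: a=-5, c=M3/2=323/48, d=(M4−M3)/(6·1)=-323/144, b=Δ3−h3·(2M3+M4)/6=397/72
t_q=15/4 → seg 1, τ=3/4; S=-5+413/72·τ+485/144·τ²+-149/48·τ³=-347/3072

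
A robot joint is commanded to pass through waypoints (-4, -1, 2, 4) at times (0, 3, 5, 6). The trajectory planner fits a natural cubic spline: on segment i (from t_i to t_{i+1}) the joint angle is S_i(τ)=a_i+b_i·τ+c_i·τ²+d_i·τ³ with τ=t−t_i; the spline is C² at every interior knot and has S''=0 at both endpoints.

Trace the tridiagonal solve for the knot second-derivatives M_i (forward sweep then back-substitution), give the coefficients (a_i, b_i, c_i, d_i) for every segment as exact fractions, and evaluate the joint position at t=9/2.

Δ: Δ0=1, Δ1=3/2, Δ2=2
row 1: diag=10, rhs=3; c'=1/5, d'=3/10
row 2: denom=6−2·1/5=28/5; d'=(3−2·3/10)/(28/5)=3/7
back: M2=3/7
back: M1=3/10−1/5·3/7=3/14
M: M0=0, M1=3/14, M2=3/7, M3=0
seg 0: a=-4, c=M0/2=0, d=(M1−M0)/(6·3)=1/84, b=Δ0−h0·(2M0+M1)/6=25/28
seg 1: a=-1, c=M1/2=3/28, d=(M2−M1)/(6·2)=1/56, b=Δ1−h1·(2M1+M2)/6=17/14
seg 2: a=2, c=M2/2=3/14, d=(M3−M2)/(6·1)=-1/14, b=Δ2−h2·(2M2+M3)/6=13/7
t_q=9/2 → seg 1, τ=3/2; S=-1+17/14·τ+3/28·τ²+1/56·τ³=503/448

  seg 0: a=-4 b=25/28 c=0 d=1/84
  seg 1: a=-1 b=17/14 c=3/28 d=1/56
  seg 2: a=2 b=13/7 c=3/14 d=-1/14
S(9/2) = 503/448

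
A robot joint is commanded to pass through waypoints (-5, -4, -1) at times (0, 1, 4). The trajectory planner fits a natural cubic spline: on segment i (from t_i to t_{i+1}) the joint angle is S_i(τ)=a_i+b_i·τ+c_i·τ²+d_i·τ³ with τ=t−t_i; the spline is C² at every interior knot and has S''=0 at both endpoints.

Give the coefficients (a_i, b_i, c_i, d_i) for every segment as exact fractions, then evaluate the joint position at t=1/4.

  seg 0: a=-5 b=1 c=0 d=0
  seg 1: a=-4 b=1 c=0 d=0
S(1/4) = -19/4

Δ: Δ0=1, Δ1=1
row 1: diag=8, rhs=0; c'=3/8, d'=0
back: M1=0
M: M0=0, M1=0, M2=0
seg 0: a=-5, c=M0/2=0, d=(M1−M0)/(6·1)=0, b=Δ0−h0·(2M0+M1)/6=1
seg 1: a=-4, c=M1/2=0, d=(M2−M1)/(6·3)=0, b=Δ1−h1·(2M1+M2)/6=1
t_q=1/4 → seg 0, τ=1/4; S=-5+1·τ+0·τ²+0·τ³=-19/4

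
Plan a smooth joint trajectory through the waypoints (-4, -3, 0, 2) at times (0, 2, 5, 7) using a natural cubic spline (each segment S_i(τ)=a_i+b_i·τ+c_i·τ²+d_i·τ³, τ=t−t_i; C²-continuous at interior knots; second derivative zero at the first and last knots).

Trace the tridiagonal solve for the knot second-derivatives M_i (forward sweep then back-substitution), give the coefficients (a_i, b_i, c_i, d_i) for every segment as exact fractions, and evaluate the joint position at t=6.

  seg 0: a=-4 b=71/182 c=0 d=5/182
  seg 1: a=-3 b=131/182 c=15/91 d=-1/42
  seg 2: a=0 b=97/91 c=-9/182 d=3/364
S(6) = 373/364

Δ: Δ0=1/2, Δ1=1, Δ2=1
row 1: diag=10, rhs=3; c'=3/10, d'=3/10
row 2: denom=10−3·3/10=91/10; d'=(0−3·3/10)/(91/10)=-9/91
back: M2=-9/91
back: M1=3/10−3/10·-9/91=30/91
M: M0=0, M1=30/91, M2=-9/91, M3=0
seg 0: a=-4, c=M0/2=0, d=(M1−M0)/(6·2)=5/182, b=Δ0−h0·(2M0+M1)/6=71/182
seg 1: a=-3, c=M1/2=15/91, d=(M2−M1)/(6·3)=-1/42, b=Δ1−h1·(2M1+M2)/6=131/182
seg 2: a=0, c=M2/2=-9/182, d=(M3−M2)/(6·2)=3/364, b=Δ2−h2·(2M2+M3)/6=97/91
t_q=6 → seg 2, τ=1; S=0+97/91·τ+-9/182·τ²+3/364·τ³=373/364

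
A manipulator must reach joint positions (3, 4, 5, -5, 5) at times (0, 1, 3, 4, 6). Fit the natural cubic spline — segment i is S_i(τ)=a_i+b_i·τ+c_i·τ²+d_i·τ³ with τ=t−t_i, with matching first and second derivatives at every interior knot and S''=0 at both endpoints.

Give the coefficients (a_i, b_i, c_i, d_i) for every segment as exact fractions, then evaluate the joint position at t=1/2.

  seg 0: a=3 b=95/372 c=0 d=277/372
  seg 1: a=4 b=463/186 c=277/124 d=-1201/744
  seg 2: a=5 b=-739/93 c=-231/31 d=502/93
  seg 3: a=-5 b=-619/93 c=271/31 d=-271/186
S(1/2) = 3195/992

Δ: Δ0=1, Δ1=1/2, Δ2=-10, Δ3=5
row 1: diag=6, rhs=-3; c'=1/3, d'=-1/2
row 2: denom=6−2·1/3=16/3; d'=(-63−2·-1/2)/(16/3)=-93/8
row 3: denom=6−1·3/16=93/16; d'=(90−1·-93/8)/(93/16)=542/31
back: M3=542/31
back: M2=-93/8−3/16·542/31=-462/31
back: M1=-1/2−1/3·-462/31=277/62
M: M0=0, M1=277/62, M2=-462/31, M3=542/31, M4=0
seg 0: a=3, c=M0/2=0, d=(M1−M0)/(6·1)=277/372, b=Δ0−h0·(2M0+M1)/6=95/372
seg 1: a=4, c=M1/2=277/124, d=(M2−M1)/(6·2)=-1201/744, b=Δ1−h1·(2M1+M2)/6=463/186
seg 2: a=5, c=M2/2=-231/31, d=(M3−M2)/(6·1)=502/93, b=Δ2−h2·(2M2+M3)/6=-739/93
seg 3: a=-5, c=M3/2=271/31, d=(M4−M3)/(6·2)=-271/186, b=Δ3−h3·(2M3+M4)/6=-619/93
t_q=1/2 → seg 0, τ=1/2; S=3+95/372·τ+0·τ²+277/372·τ³=3195/992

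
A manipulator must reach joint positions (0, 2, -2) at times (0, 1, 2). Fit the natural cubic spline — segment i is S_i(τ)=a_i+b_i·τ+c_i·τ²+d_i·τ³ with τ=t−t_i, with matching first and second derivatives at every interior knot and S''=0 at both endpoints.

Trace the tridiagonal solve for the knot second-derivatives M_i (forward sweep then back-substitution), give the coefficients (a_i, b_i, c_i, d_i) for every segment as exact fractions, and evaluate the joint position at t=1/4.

Δ: Δ0=2, Δ1=-4
row 1: diag=4, rhs=-36; c'=1/4, d'=-9
back: M1=-9
M: M0=0, M1=-9, M2=0
seg 0: a=0, c=M0/2=0, d=(M1−M0)/(6·1)=-3/2, b=Δ0−h0·(2M0+M1)/6=7/2
seg 1: a=2, c=M1/2=-9/2, d=(M2−M1)/(6·1)=3/2, b=Δ1−h1·(2M1+M2)/6=-1
t_q=1/4 → seg 0, τ=1/4; S=0+7/2·τ+0·τ²+-3/2·τ³=109/128

  seg 0: a=0 b=7/2 c=0 d=-3/2
  seg 1: a=2 b=-1 c=-9/2 d=3/2
S(1/4) = 109/128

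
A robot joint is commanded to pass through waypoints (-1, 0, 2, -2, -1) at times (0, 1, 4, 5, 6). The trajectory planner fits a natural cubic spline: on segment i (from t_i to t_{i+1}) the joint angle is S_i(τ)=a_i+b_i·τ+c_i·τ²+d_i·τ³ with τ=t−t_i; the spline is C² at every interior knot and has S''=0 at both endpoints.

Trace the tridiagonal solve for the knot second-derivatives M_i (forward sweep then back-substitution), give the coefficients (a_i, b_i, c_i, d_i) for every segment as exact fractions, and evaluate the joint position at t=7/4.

  seg 0: a=-1 b=227/318 c=0 d=91/318
  seg 1: a=0 b=250/159 c=91/106 d=-41/106
  seg 2: a=2 b=-1183/318 c=-139/53 d=745/318
  seg 3: a=-2 b=-308/159 c=467/106 d=-467/318
S(7/4) = 10169/6784

Δ: Δ0=1, Δ1=2/3, Δ2=-4, Δ3=1
row 1: diag=8, rhs=-2; c'=3/8, d'=-1/4
row 2: denom=8−3·3/8=55/8; d'=(-28−3·-1/4)/(55/8)=-218/55
row 3: denom=4−1·8/55=212/55; d'=(30−1·-218/55)/(212/55)=467/53
back: M3=467/53
back: M2=-218/55−8/55·467/53=-278/53
back: M1=-1/4−3/8·-278/53=91/53
M: M0=0, M1=91/53, M2=-278/53, M3=467/53, M4=0
seg 0: a=-1, c=M0/2=0, d=(M1−M0)/(6·1)=91/318, b=Δ0−h0·(2M0+M1)/6=227/318
seg 1: a=0, c=M1/2=91/106, d=(M2−M1)/(6·3)=-41/106, b=Δ1−h1·(2M1+M2)/6=250/159
seg 2: a=2, c=M2/2=-139/53, d=(M3−M2)/(6·1)=745/318, b=Δ2−h2·(2M2+M3)/6=-1183/318
seg 3: a=-2, c=M3/2=467/106, d=(M4−M3)/(6·1)=-467/318, b=Δ3−h3·(2M3+M4)/6=-308/159
t_q=7/4 → seg 1, τ=3/4; S=0+250/159·τ+91/106·τ²+-41/106·τ³=10169/6784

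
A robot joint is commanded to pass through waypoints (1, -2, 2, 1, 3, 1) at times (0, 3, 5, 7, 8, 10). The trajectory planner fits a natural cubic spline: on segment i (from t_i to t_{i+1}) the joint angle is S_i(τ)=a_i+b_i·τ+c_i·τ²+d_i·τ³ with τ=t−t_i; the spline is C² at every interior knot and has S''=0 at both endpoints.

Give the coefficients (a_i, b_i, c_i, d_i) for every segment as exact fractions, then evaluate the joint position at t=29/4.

  seg 0: a=1 b=-1093/484 c=0 d=203/1452
  seg 1: a=-2 b=367/242 c=609/484 d=-123/242
  seg 2: a=2 b=109/242 c=-867/484 d=637/968
  seg 3: a=1 b=13/11 c=261/121 d=-162/121
  seg 4: a=3 b=179/121 c=-225/121 d=75/242
S(29/4) = 5457/3872

Δ: Δ0=-1, Δ1=2, Δ2=-1/2, Δ3=2, Δ4=-1
row 1: diag=10, rhs=18; c'=1/5, d'=9/5
row 2: denom=8−2·1/5=38/5; d'=(-15−2·9/5)/(38/5)=-93/38
row 3: denom=6−2·5/19=104/19; d'=(15−2·-93/38)/(104/19)=189/52
row 4: denom=6−1·19/104=605/104; d'=(-18−1·189/52)/(605/104)=-450/121
back: M4=-450/121
back: M3=189/52−19/104·-450/121=522/121
back: M2=-93/38−5/19·522/121=-867/242
back: M1=9/5−1/5·-867/242=609/242
M: M0=0, M1=609/242, M2=-867/242, M3=522/121, M4=-450/121, M5=0
seg 0: a=1, c=M0/2=0, d=(M1−M0)/(6·3)=203/1452, b=Δ0−h0·(2M0+M1)/6=-1093/484
seg 1: a=-2, c=M1/2=609/484, d=(M2−M1)/(6·2)=-123/242, b=Δ1−h1·(2M1+M2)/6=367/242
seg 2: a=2, c=M2/2=-867/484, d=(M3−M2)/(6·2)=637/968, b=Δ2−h2·(2M2+M3)/6=109/242
seg 3: a=1, c=M3/2=261/121, d=(M4−M3)/(6·1)=-162/121, b=Δ3−h3·(2M3+M4)/6=13/11
seg 4: a=3, c=M4/2=-225/121, d=(M5−M4)/(6·2)=75/242, b=Δ4−h4·(2M4+M5)/6=179/121
t_q=29/4 → seg 3, τ=1/4; S=1+13/11·τ+261/121·τ²+-162/121·τ³=5457/3872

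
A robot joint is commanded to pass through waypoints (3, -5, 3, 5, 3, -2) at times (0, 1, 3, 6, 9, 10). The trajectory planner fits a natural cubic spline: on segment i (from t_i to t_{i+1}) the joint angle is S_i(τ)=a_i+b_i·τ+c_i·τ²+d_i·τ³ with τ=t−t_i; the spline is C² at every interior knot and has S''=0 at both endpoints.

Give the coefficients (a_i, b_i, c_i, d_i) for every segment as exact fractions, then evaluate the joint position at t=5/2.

Δ: Δ0=-8, Δ1=4, Δ2=2/3, Δ3=-2/3, Δ4=-5
row 1: diag=6, rhs=72; c'=1/3, d'=12
row 2: denom=10−2·1/3=28/3; d'=(-20−2·12)/(28/3)=-33/7
row 3: denom=12−3·9/28=309/28; d'=(-8−3·-33/7)/(309/28)=172/309
row 4: denom=8−3·28/103=740/103; d'=(-26−3·172/309)/(740/103)=-285/74
back: M4=-285/74
back: M3=172/309−28/103·-285/74=178/111
back: M2=-33/7−9/28·178/111=-387/74
back: M1=12−1/3·-387/74=1017/74
M: M0=0, M1=1017/74, M2=-387/74, M3=178/111, M4=-285/74, M5=0
seg 0: a=3, c=M0/2=0, d=(M1−M0)/(6·1)=339/148, b=Δ0−h0·(2M0+M1)/6=-1523/148
seg 1: a=-5, c=M1/2=1017/148, d=(M2−M1)/(6·2)=-117/74, b=Δ1−h1·(2M1+M2)/6=-253/74
seg 2: a=3, c=M2/2=-387/148, d=(M3−M2)/(6·3)=41/108, b=Δ2−h2·(2M2+M3)/6=377/74
seg 3: a=5, c=M3/2=89/111, d=(M4−M3)/(6·3)=-1211/3996, b=Δ3−h3·(2M3+M4)/6=-51/148
seg 4: a=3, c=M4/2=-285/148, d=(M5−M4)/(6·1)=95/148, b=Δ4−h4·(2M4+M5)/6=-275/74
t_q=5/2 → seg 1, τ=3/2; S=-5+-253/74·τ+1017/148·τ²+-117/74·τ³=-1/296

  seg 0: a=3 b=-1523/148 c=0 d=339/148
  seg 1: a=-5 b=-253/74 c=1017/148 d=-117/74
  seg 2: a=3 b=377/74 c=-387/148 d=41/108
  seg 3: a=5 b=-51/148 c=89/111 d=-1211/3996
  seg 4: a=3 b=-275/74 c=-285/148 d=95/148
S(5/2) = -1/296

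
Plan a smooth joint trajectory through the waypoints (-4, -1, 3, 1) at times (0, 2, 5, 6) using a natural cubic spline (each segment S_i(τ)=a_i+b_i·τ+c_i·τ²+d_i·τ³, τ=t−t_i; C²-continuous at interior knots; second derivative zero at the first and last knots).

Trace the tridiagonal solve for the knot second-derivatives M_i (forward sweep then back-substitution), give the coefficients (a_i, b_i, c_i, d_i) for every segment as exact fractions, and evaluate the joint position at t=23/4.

Δ: Δ0=3/2, Δ1=4/3, Δ2=-2
row 1: diag=10, rhs=-1; c'=3/10, d'=-1/10
row 2: denom=8−3·3/10=71/10; d'=(-20−3·-1/10)/(71/10)=-197/71
back: M2=-197/71
back: M1=-1/10−3/10·-197/71=52/71
M: M0=0, M1=52/71, M2=-197/71, M3=0
seg 0: a=-4, c=M0/2=0, d=(M1−M0)/(6·2)=13/213, b=Δ0−h0·(2M0+M1)/6=535/426
seg 1: a=-1, c=M1/2=26/71, d=(M2−M1)/(6·3)=-83/426, b=Δ1−h1·(2M1+M2)/6=847/426
seg 2: a=3, c=M2/2=-197/142, d=(M3−M2)/(6·1)=197/426, b=Δ2−h2·(2M2+M3)/6=-229/213
t_q=23/4 → seg 2, τ=3/4; S=3+-229/213·τ+-197/142·τ²+197/426·τ³=14617/9088

  seg 0: a=-4 b=535/426 c=0 d=13/213
  seg 1: a=-1 b=847/426 c=26/71 d=-83/426
  seg 2: a=3 b=-229/213 c=-197/142 d=197/426
S(23/4) = 14617/9088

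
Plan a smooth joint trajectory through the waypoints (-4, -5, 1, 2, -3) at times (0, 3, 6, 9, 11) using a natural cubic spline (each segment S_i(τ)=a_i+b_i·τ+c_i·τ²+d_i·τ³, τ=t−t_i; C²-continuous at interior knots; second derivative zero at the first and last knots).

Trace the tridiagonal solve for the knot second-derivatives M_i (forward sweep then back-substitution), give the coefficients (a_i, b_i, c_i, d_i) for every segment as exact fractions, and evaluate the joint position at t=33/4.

Δ: Δ0=-1/3, Δ1=2, Δ2=1/3, Δ3=-5/2
row 1: diag=12, rhs=14; c'=1/4, d'=7/6
row 2: denom=12−3·1/4=45/4; d'=(-10−3·7/6)/(45/4)=-6/5
row 3: denom=10−3·4/15=46/5; d'=(-17−3·-6/5)/(46/5)=-67/46
back: M3=-67/46
back: M2=-6/5−4/15·-67/46=-56/69
back: M1=7/6−1/4·-56/69=63/46
M: M0=0, M1=63/46, M2=-56/69, M3=-67/46, M4=0
seg 0: a=-4, c=M0/2=0, d=(M1−M0)/(6·3)=7/92, b=Δ0−h0·(2M0+M1)/6=-281/276
seg 1: a=-5, c=M1/2=63/92, d=(M2−M1)/(6·3)=-301/2484, b=Δ1−h1·(2M1+M2)/6=143/138
seg 2: a=1, c=M2/2=-28/69, d=(M3−M2)/(6·3)=-89/2484, b=Δ2−h2·(2M2+M3)/6=517/276
seg 3: a=2, c=M3/2=-67/92, d=(M4−M3)/(6·2)=67/552, b=Δ3−h3·(2M3+M4)/6=-211/138
t_q=33/4 → seg 2, τ=9/4; S=1+517/276·τ+-28/69·τ²+-89/2484·τ³=16205/5888

  seg 0: a=-4 b=-281/276 c=0 d=7/92
  seg 1: a=-5 b=143/138 c=63/92 d=-301/2484
  seg 2: a=1 b=517/276 c=-28/69 d=-89/2484
  seg 3: a=2 b=-211/138 c=-67/92 d=67/552
S(33/4) = 16205/5888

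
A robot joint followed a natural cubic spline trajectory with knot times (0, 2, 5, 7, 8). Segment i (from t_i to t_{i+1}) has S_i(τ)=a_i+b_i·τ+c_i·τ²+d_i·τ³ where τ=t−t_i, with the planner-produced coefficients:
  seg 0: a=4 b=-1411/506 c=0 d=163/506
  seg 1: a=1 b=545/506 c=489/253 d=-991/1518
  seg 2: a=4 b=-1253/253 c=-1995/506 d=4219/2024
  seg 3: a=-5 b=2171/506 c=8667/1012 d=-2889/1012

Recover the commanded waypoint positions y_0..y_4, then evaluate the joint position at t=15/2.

y_0 = S_0(0) = a_0 = 4
y_1 = S_1(0) = a_1 = 1
y_2 = S_2(0) = a_2 = 4
y_3 = S_3(0) = a_3 = -5
y_4 = S_3(1) = 5
t_q=15/2 is in segment 3 (τ=1/2); S_3(τ)=-8667/8096

y_0=4 y_1=1 y_2=4 y_3=-5 y_4=5
S(15/2) = -8667/8096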